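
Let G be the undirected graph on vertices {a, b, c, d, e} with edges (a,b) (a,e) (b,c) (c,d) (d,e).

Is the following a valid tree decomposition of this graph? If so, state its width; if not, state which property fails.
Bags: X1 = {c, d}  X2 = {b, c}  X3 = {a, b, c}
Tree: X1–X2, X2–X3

A tree decomposition must satisfy three properties: every vertex lies in some bag; for every edge, both endpoints lie together in some bag; and for every vertex, the bags containing it form a connected subtree. Here vertex e appears in no bag, so the decomposition is invalid.

No — vertex e appears in no bag.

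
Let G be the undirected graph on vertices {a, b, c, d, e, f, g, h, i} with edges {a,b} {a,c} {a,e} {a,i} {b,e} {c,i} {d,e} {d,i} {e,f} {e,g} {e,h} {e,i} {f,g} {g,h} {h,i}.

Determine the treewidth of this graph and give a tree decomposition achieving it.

Treewidth 2.
One optimal decomposition is:
Bags: B1 = {a, c, i}  B2 = {a, e, i}  B3 = {a, b, e}  B4 = {e, h, i}  B5 = {d, e, i}  B6 = {e, g, h}  B7 = {e, f, g}
Tree: B1–B2, B2–B3, B2–B4, B4–B5, B4–B6, B6–B7

Each bag holds 3 vertices, so the decomposition has width 2, which upper-bounds the treewidth. For the lower bound, the 3 vertices {e, g, h} are pairwise adjacent, and any tree decomposition puts a clique entirely inside one bag — forcing width ≥ 2. The upper and lower bounds meet at 2, so that is the treewidth.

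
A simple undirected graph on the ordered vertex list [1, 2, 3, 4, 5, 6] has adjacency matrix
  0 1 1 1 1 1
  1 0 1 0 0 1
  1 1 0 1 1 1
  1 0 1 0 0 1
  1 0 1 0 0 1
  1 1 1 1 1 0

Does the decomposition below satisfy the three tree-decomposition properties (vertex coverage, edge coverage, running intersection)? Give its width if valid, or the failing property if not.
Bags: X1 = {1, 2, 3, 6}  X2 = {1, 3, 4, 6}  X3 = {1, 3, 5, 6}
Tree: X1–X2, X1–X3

Every vertex of G appears in some bag (union = {1, 2, 3, 4, 5, 6}); every edge is covered by a bag; and for each vertex v the set of bags containing v is connected in the bag tree. The decomposition is therefore valid. The largest bag has 4 vertices, so the width is 3.

Yes; width 3.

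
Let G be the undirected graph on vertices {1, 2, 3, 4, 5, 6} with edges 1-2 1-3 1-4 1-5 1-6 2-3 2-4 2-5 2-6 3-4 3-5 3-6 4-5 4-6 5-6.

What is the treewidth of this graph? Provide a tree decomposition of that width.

Treewidth 5.
One such decomposition:
Bags: B1 = {1, 2, 3, 4, 5, 6}
Tree: (single bag)

With just one bag of size 6, the width is 6 − 1 = 5, so tw(G) ≤ 5. On the other hand G contains the 6-clique {1, 2, 3, 4, 5, 6}. A clique must lie in a single bag of any decomposition, so no decomposition can have width below 5. Therefore the treewidth is 5.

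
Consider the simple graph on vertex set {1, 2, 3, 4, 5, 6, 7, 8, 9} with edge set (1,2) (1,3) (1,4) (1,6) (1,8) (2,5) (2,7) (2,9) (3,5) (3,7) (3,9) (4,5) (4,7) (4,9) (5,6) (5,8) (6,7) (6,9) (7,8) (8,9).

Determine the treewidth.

A width-4 tree decomposition is:
Bags: B1 = {1, 5, 7, 8, 9}  B2 = {1, 4, 5, 7, 9}  B3 = {1, 5, 6, 7, 9}  B4 = {1, 2, 5, 7, 9}  B5 = {1, 3, 5, 7, 9}
Tree: B1–B2, B2–B3, B3–B4, B4–B5
The largest bag has 5 vertices, giving width 4; this decomposition certifies tw(G) ≤ 4. For the lower bound: the 5 vertex sets {1,8}, {4,7}, {5,6}, {9}, {2} are disjoint, each induces a connected subgraph, and every pair is joined by at least one edge of G. Contracting each set to a single vertex therefore yields K_{5} as a minor, and since treewidth is minor-monotone, tw(G) ≥ tw(K_{5}) = 4. Combining the bounds, tw(G) = 4.

4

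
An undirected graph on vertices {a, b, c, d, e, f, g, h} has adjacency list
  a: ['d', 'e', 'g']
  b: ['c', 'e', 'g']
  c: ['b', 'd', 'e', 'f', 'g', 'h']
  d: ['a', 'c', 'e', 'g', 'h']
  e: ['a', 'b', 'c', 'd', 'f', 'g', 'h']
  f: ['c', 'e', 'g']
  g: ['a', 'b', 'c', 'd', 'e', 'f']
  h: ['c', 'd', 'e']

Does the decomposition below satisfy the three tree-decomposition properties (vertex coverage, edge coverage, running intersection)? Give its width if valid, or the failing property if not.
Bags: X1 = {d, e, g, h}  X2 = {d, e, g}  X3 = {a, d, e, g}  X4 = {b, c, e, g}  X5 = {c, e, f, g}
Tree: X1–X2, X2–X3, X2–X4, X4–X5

No — edge (c,h) lies in no bag.

A tree decomposition must satisfy three properties: every vertex lies in some bag; for every edge, both endpoints lie together in some bag; and for every vertex, the bags containing it form a connected subtree. Here edge (c,h) lies in no bag, so the decomposition is invalid.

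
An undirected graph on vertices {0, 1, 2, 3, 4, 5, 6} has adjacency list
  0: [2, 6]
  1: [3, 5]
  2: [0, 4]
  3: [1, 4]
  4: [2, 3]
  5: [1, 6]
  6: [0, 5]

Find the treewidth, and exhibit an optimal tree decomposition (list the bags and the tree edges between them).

Every bag has size at most 3, so the width is 3 − 1 = 2 and tw(G) ≤ 2. For the lower bound, G contains the cycle 2–4–3–1–5–6–0–2, so G is not a forest; only forests have treewidth ≤ 1, hence tw(G) ≥ 2. The upper and lower bounds meet at 2, so that is the treewidth.

Treewidth 2.
One such decomposition:
Bags: B1 = {2, 3, 4}  B2 = {1, 2, 3}  B3 = {1, 2, 5}  B4 = {2, 5, 6}  B5 = {0, 2, 6}
Tree: B1–B2, B2–B3, B3–B4, B4–B5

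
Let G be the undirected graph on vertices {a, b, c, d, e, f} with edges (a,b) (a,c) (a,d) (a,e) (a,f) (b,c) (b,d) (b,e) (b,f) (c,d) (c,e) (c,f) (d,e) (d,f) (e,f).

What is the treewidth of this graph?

5

A width-5 tree decomposition is:
Bags: B1 = {a, b, c, d, e, f}
Tree: (single bag)
A single bag containing all 6 vertices is trivially a valid decomposition of width 5. On the other hand G contains the 6-clique {a, b, c, d, e, f}. A clique must lie in a single bag of any decomposition, so no decomposition can have width below 5. Combining the bounds, tw(G) = 5.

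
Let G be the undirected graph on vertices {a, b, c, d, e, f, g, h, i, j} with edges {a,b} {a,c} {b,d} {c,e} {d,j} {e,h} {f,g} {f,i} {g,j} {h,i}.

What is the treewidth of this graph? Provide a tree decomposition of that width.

Every bag has size at most 3, so the width is 3 − 1 = 2 and tw(G) ≤ 2. For the lower bound, G contains the cycle e–h–i–f–g–j–d–b–a–c–e, so G is not a forest; only forests have treewidth ≤ 1, hence tw(G) ≥ 2. Hence tw(G) = 2 exactly.

Treewidth 2.
One such decomposition:
Bags: B1 = {e, h, i}  B2 = {e, f, i}  B3 = {e, f, g}  B4 = {e, g, j}  B5 = {d, e, j}  B6 = {b, d, e}  B7 = {a, b, e}  B8 = {a, c, e}
Tree: B1–B2, B2–B3, B3–B4, B4–B5, B5–B6, B6–B7, B7–B8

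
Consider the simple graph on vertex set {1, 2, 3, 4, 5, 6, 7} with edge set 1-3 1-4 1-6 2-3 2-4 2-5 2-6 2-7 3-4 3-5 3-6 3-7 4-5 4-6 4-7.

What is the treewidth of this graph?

3

A width-3 tree decomposition is:
Bags: B1 = {2, 3, 4, 5}  B2 = {2, 3, 4, 7}  B3 = {2, 3, 4, 6}  B4 = {1, 3, 4, 6}
Tree: B1–B2, B1–B3, B3–B4
The largest bag has 4 vertices, giving width 3; this decomposition certifies tw(G) ≤ 3. For the lower bound, the 4 vertices {1, 3, 4, 6} are pairwise adjacent, and any tree decomposition puts a clique entirely inside one bag — forcing width ≥ 3. Therefore the treewidth is 3.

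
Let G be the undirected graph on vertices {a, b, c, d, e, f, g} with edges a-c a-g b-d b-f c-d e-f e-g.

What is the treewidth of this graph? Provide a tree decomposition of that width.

Treewidth 2.
One such decomposition:
Bags: B1 = {a, c, d}  B2 = {a, d, g}  B3 = {d, e, g}  B4 = {d, e, f}  B5 = {b, d, f}
Tree: B1–B2, B2–B3, B3–B4, B4–B5

The largest bag has 3 vertices, giving width 2; this decomposition certifies tw(G) ≤ 2. The edges d–c–a–g–e–f–b–d form a cycle, so G is not a tree and its treewidth is at least 2. Therefore the treewidth is 2.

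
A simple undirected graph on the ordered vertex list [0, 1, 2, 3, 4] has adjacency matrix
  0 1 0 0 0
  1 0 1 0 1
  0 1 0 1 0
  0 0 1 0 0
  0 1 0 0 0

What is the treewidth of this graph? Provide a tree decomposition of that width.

Every bag has size at most 2, so the width is 2 − 1 = 1 and tw(G) ≤ 1. G has an edge, so its treewidth is at least 1. Hence tw(G) = 1 exactly.

Treewidth 1.
One such decomposition:
Bags: B1 = {1, 2}  B2 = {1, 4}  B3 = {0, 1}  B4 = {2, 3}
Tree: B1–B2, B1–B3, B1–B4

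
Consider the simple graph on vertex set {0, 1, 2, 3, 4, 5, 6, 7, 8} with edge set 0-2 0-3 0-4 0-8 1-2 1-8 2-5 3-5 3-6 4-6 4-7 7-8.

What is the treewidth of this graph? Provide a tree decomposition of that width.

The largest bag has 4 vertices, giving width 3; this decomposition certifies tw(G) ≤ 3. For the lower bound: the 4 vertex sets {3,5,6}, {4}, {0}, {1,2,7,8} are disjoint, each induces a connected subgraph, and every pair is joined by at least one edge of G. Contracting each set to a single vertex therefore yields K_{4} as a minor, and since treewidth is minor-monotone, tw(G) ≥ tw(K_{4}) = 3. Therefore the treewidth is 3.

Treewidth 3.
Bags: B1 = {3, 4, 5, 6}  B2 = {0, 3, 4, 5}  B3 = {0, 2, 4, 5}  B4 = {0, 2, 4, 7}  B5 = {0, 2, 7, 8}  B6 = {1, 2, 7, 8}
Tree: B1–B2, B2–B3, B3–B4, B4–B5, B5–B6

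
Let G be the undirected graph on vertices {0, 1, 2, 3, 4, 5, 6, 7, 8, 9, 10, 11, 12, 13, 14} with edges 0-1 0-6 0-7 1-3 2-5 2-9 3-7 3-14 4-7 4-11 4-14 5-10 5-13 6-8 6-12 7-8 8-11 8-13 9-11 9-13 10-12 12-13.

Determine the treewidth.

3

A width-3 tree decomposition is:
Bags: B1 = {2, 5, 9, 10}  B2 = {5, 9, 10, 13}  B3 = {9, 10, 12, 13}  B4 = {9, 11, 12, 13}  B5 = {8, 11, 12, 13}  B6 = {6, 8, 11, 12}  B7 = {4, 6, 8, 11}  B8 = {4, 6, 7, 8}  B9 = {0, 4, 6, 7}  B10 = {0, 4, 7, 14}  B11 = {0, 3, 7, 14}  B12 = {0, 1, 3, 14}
Tree: B1–B2, B2–B3, B3–B4, B4–B5, B5–B6, B6–B7, B7–B8, B8–B9, B9–B10, B10–B11, B11–B12
Each bag holds 4 vertices, so the decomposition has width 3, which upper-bounds the treewidth. For the lower bound: the 4 vertex sets {2,5,10}, {9}, {13}, {6,8,11,12} are disjoint, each induces a connected subgraph, and every pair is joined by at least one edge of G. Contracting each set to a single vertex therefore yields K_{4} as a minor, and since treewidth is minor-monotone, tw(G) ≥ tw(K_{4}) = 3. Combining the bounds, tw(G) = 3.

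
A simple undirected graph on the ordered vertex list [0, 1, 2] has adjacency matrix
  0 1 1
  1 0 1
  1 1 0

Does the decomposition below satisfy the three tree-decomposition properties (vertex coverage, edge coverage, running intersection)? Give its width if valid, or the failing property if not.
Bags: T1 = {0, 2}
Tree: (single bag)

A tree decomposition must satisfy three properties: every vertex lies in some bag; for every edge, both endpoints lie together in some bag; and for every vertex, the bags containing it form a connected subtree. Here vertex 1 appears in no bag, so the decomposition is invalid.

No — vertex 1 appears in no bag.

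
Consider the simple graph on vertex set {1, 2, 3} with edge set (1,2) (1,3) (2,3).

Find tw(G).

A width-2 tree decomposition is:
Bags: B1 = {1, 2, 3}
Tree: (single bag)
With just one bag of size 3, the width is 3 − 1 = 2, so tw(G) ≤ 2. For the lower bound, the 3 vertices {1, 2, 3} are pairwise adjacent, and any tree decomposition puts a clique entirely inside one bag — forcing width ≥ 2. Combining the bounds, tw(G) = 2.

2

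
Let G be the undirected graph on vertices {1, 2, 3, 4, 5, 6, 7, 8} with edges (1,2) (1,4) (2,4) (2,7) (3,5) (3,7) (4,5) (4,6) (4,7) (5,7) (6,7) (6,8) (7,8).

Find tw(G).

A width-2 tree decomposition is:
Bags: B1 = {1, 2, 4}  B2 = {2, 4, 7}  B3 = {4, 5, 7}  B4 = {3, 5, 7}  B5 = {4, 6, 7}  B6 = {6, 7, 8}
Tree: B1–B2, B2–B3, B3–B4, B2–B5, B5–B6
The largest bag has 3 vertices, giving width 2; this decomposition certifies tw(G) ≤ 2. Conversely, {1, 2, 4} is a clique of size 3, and the vertices of any clique must share a bag in every tree decomposition; so some bag has ≥ 3 vertices and tw(G) ≥ 2. Therefore the treewidth is 2.

2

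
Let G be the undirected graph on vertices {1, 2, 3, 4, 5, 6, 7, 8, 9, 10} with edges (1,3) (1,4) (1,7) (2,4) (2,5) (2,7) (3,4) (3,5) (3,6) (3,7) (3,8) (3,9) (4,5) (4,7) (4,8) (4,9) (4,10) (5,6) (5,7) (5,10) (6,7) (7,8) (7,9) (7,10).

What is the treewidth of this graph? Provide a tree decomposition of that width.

Treewidth 3.
Bags: B1 = {4, 5, 7, 10}  B2 = {2, 4, 5, 7}  B3 = {3, 4, 5, 7}  B4 = {3, 5, 6, 7}  B5 = {1, 3, 4, 7}  B6 = {3, 4, 7, 9}  B7 = {3, 4, 7, 8}
Tree: B1–B2, B2–B3, B3–B4, B3–B5, B3–B6, B5–B7

Each bag holds 4 vertices, so the decomposition has width 3, which upper-bounds the treewidth. Conversely, {4, 5, 7, 10} is a clique of size 4, and the vertices of any clique must share a bag in every tree decomposition; so some bag has ≥ 4 vertices and tw(G) ≥ 3. Combining the bounds, tw(G) = 3.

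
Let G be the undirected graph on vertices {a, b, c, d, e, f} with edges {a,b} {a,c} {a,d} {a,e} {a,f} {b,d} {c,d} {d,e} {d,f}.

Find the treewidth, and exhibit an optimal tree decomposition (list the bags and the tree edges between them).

Each bag holds 3 vertices, so the decomposition has width 2, which upper-bounds the treewidth. On the other hand G contains the 3-clique {a, d, e}. A clique must lie in a single bag of any decomposition, so no decomposition can have width below 2. Therefore the treewidth is 2.

Treewidth 2.
One optimal decomposition is:
Bags: B1 = {a, d, e}  B2 = {a, b, d}  B3 = {a, c, d}  B4 = {a, d, f}
Tree: B1–B2, B1–B3, B3–B4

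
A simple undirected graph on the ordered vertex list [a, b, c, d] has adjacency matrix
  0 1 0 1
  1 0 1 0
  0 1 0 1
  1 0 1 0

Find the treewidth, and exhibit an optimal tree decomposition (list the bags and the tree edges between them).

Each bag holds 3 vertices, so the decomposition has width 2, which upper-bounds the treewidth. Since b–c–d–a–b is a cycle in G, G is not acyclic. Forests are exactly the graphs of treewidth ≤ 1, so tw(G) ≥ 2. Hence tw(G) = 2 exactly.

Treewidth 2.
One optimal decomposition is:
Bags: B1 = {b, c, d}  B2 = {a, b, d}
Tree: B1–B2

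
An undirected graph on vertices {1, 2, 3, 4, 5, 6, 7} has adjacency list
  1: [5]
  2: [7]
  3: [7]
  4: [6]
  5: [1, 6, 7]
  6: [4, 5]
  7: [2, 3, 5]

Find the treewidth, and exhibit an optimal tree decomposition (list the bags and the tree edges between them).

Treewidth 1.
One optimal decomposition is:
Bags: B1 = {2, 7}  B2 = {5, 7}  B3 = {5, 6}  B4 = {3, 7}  B5 = {1, 5}  B6 = {4, 6}
Tree: B1–B2, B2–B3, B1–B4, B2–B5, B3–B6

Each bag holds 2 vertices, so the decomposition has width 1, which upper-bounds the treewidth. G has an edge, so its treewidth is at least 1. Combining the bounds, tw(G) = 1.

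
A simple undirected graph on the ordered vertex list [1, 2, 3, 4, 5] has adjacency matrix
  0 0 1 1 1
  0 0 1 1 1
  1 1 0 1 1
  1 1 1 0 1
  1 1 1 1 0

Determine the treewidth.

3

A width-3 tree decomposition is:
Bags: B1 = {2, 3, 4, 5}  B2 = {1, 3, 4, 5}
Tree: B1–B2
Each bag holds 4 vertices, so the decomposition has width 3, which upper-bounds the treewidth. On the other hand G contains the 4-clique {1, 3, 4, 5}. A clique must lie in a single bag of any decomposition, so no decomposition can have width below 3. Combining the bounds, tw(G) = 3.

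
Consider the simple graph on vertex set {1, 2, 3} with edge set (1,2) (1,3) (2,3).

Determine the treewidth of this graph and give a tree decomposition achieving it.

A single bag containing all 3 vertices is trivially a valid decomposition of width 2. For the lower bound, the 3 vertices {1, 2, 3} are pairwise adjacent, and any tree decomposition puts a clique entirely inside one bag — forcing width ≥ 2. Hence tw(G) = 2 exactly.

Treewidth 2.
One optimal decomposition is:
Bags: B1 = {1, 2, 3}
Tree: (single bag)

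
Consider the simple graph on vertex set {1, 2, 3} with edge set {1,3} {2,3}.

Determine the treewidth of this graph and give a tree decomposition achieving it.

Treewidth 1.
One optimal decomposition is:
Bags: B1 = {2, 3}  B2 = {1, 3}
Tree: B1–B2

The largest bag has 2 vertices, giving width 1; this decomposition certifies tw(G) ≤ 1. Since G has at least one edge (e.g. 2–3), it is not an edgeless graph, so tw(G) ≥ 1. The upper and lower bounds meet at 1, so that is the treewidth.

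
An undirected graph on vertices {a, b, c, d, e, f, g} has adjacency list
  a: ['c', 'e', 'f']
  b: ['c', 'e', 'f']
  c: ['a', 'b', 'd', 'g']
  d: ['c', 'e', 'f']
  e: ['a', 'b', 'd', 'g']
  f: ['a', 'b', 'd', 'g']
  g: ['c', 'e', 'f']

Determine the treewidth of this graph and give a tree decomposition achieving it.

Every bag has size at most 4, so the width is 4 − 1 = 3 and tw(G) ≤ 3. For the lower bound: the 4 vertex sets {a,f}, {c,g}, {e}, {b} are disjoint, each induces a connected subgraph, and every pair is joined by at least one edge of G. Contracting each set to a single vertex therefore yields K_{4} as a minor, and since treewidth is minor-monotone, tw(G) ≥ tw(K_{4}) = 3. The upper and lower bounds meet at 3, so that is the treewidth.

Treewidth 3.
Bags: B1 = {a, c, e, f}  B2 = {c, e, f, g}  B3 = {b, c, e, f}  B4 = {c, d, e, f}
Tree: B1–B2, B2–B3, B3–B4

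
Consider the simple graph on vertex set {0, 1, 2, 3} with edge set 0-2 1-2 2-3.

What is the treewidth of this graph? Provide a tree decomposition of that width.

Each bag holds 2 vertices, so the decomposition has width 1, which upper-bounds the treewidth. Any graph with an edge has treewidth ≥ 1, and G has the edge 2–1. Therefore the treewidth is 1.

Treewidth 1.
Bags: B1 = {1, 2}  B2 = {0, 2}  B3 = {2, 3}
Tree: B1–B2, B2–B3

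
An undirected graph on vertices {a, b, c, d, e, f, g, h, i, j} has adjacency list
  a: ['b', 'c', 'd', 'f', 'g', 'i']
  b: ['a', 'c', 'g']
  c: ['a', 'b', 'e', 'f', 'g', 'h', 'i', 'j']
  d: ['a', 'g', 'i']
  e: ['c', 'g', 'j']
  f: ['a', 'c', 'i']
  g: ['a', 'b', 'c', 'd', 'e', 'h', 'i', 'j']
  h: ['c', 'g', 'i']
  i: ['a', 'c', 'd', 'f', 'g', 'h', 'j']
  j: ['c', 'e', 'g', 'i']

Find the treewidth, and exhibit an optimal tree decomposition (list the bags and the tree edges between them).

Treewidth 3.
Bags: B1 = {a, c, g, i}  B2 = {c, g, h, i}  B3 = {c, g, i, j}  B4 = {a, c, f, i}  B5 = {a, d, g, i}  B6 = {c, e, g, j}  B7 = {a, b, c, g}
Tree: B1–B2, B1–B3, B1–B4, B1–B5, B3–B6, B1–B7

The largest bag has 4 vertices, giving width 3; this decomposition certifies tw(G) ≤ 3. For the lower bound, the 4 vertices {a, d, g, i} are pairwise adjacent, and any tree decomposition puts a clique entirely inside one bag — forcing width ≥ 3. Therefore the treewidth is 3.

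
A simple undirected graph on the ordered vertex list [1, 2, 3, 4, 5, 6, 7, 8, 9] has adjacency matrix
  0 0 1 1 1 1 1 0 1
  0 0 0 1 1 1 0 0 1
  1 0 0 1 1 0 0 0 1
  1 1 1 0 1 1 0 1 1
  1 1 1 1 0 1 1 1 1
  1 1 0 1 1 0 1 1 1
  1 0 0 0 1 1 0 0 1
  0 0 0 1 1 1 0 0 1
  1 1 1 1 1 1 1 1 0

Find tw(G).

4

A width-4 tree decomposition is:
Bags: B1 = {1, 4, 5, 6, 9}  B2 = {1, 3, 4, 5, 9}  B3 = {2, 4, 5, 6, 9}  B4 = {4, 5, 6, 8, 9}  B5 = {1, 5, 6, 7, 9}
Tree: B1–B2, B1–B3, B3–B4, B1–B5
Every bag has size at most 5, so the width is 5 − 1 = 4 and tw(G) ≤ 4. On the other hand G contains the 5-clique {1, 3, 4, 5, 9}. A clique must lie in a single bag of any decomposition, so no decomposition can have width below 4. Combining the bounds, tw(G) = 4.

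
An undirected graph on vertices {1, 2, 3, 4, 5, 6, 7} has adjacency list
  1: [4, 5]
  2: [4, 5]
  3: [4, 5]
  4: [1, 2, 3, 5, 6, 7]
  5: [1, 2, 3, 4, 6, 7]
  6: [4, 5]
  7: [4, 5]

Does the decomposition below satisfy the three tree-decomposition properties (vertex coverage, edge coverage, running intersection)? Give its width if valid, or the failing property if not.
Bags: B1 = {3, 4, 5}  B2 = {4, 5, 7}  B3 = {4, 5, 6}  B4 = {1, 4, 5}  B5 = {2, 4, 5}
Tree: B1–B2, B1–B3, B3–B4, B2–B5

Every vertex of G appears in some bag (union = {1, 2, 3, 4, 5, 6, 7}); every edge is covered by a bag; and for each vertex v the set of bags containing v is connected in the bag tree. The decomposition is therefore valid. The largest bag has 3 vertices, so the width is 2.

Yes; width 2.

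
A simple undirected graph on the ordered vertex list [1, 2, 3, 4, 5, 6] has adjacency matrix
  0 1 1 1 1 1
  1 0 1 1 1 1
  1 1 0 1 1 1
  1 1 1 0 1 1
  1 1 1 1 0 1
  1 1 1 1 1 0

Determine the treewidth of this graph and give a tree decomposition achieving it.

Treewidth 5.
One such decomposition:
Bags: B1 = {1, 2, 3, 4, 5, 6}
Tree: (single bag)

With just one bag of size 6, the width is 6 − 1 = 5, so tw(G) ≤ 5. Conversely, {1, 2, 3, 4, 5, 6} is a clique of size 6, and the vertices of any clique must share a bag in every tree decomposition; so some bag has ≥ 6 vertices and tw(G) ≥ 5. Therefore the treewidth is 5.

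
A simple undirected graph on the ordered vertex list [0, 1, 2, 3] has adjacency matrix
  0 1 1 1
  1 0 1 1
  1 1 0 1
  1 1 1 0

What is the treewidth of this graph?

3

A width-3 tree decomposition is:
Bags: B1 = {0, 1, 2, 3}
Tree: (single bag)
A single bag containing all 4 vertices is trivially a valid decomposition of width 3. Conversely, {0, 1, 2, 3} is a clique of size 4, and the vertices of any clique must share a bag in every tree decomposition; so some bag has ≥ 4 vertices and tw(G) ≥ 3. Combining the bounds, tw(G) = 3.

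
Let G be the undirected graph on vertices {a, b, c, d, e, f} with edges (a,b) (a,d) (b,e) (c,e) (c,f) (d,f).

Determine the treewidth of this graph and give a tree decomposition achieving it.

Treewidth 2.
Bags: B1 = {c, e, f}  B2 = {d, e, f}  B3 = {a, d, e}  B4 = {a, b, e}
Tree: B1–B2, B2–B3, B3–B4

Every bag has size at most 3, so the width is 3 − 1 = 2 and tw(G) ≤ 2. The edges e–c–f–d–a–b–e form a cycle, so G is not a tree and its treewidth is at least 2. Hence tw(G) = 2 exactly.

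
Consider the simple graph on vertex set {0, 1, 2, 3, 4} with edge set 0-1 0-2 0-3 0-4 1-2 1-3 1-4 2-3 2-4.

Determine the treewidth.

3

A width-3 tree decomposition is:
Bags: B1 = {0, 1, 2, 3}  B2 = {0, 1, 2, 4}
Tree: B1–B2
Every bag has size at most 4, so the width is 4 − 1 = 3 and tw(G) ≤ 3. On the other hand G contains the 4-clique {0, 1, 2, 3}. A clique must lie in a single bag of any decomposition, so no decomposition can have width below 3. The upper and lower bounds meet at 3, so that is the treewidth.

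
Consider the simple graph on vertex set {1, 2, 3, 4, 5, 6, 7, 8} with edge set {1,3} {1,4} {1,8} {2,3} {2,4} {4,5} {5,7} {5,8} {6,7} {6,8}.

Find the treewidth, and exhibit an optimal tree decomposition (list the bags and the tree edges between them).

The largest bag has 3 vertices, giving width 2; this decomposition certifies tw(G) ≤ 2. For the lower bound, G contains the cycle 6–7–5–8–6, so G is not a forest; only forests have treewidth ≤ 1, hence tw(G) ≥ 2. Hence tw(G) = 2 exactly.

Treewidth 2.
One optimal decomposition is:
Bags: B1 = {6, 7, 8}  B2 = {5, 7, 8}  B3 = {1, 5, 8}  B4 = {1, 4, 5}  B5 = {1, 3, 4}  B6 = {2, 3, 4}
Tree: B1–B2, B2–B3, B3–B4, B4–B5, B5–B6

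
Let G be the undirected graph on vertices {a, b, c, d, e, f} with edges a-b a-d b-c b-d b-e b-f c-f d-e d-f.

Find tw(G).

A width-2 tree decomposition is:
Bags: B1 = {b, d, e}  B2 = {b, d, f}  B3 = {a, b, d}  B4 = {b, c, f}
Tree: B1–B2, B2–B3, B2–B4
The largest bag has 3 vertices, giving width 2; this decomposition certifies tw(G) ≤ 2. For the lower bound, the 3 vertices {b, d, e} are pairwise adjacent, and any tree decomposition puts a clique entirely inside one bag — forcing width ≥ 2. Combining the bounds, tw(G) = 2.

2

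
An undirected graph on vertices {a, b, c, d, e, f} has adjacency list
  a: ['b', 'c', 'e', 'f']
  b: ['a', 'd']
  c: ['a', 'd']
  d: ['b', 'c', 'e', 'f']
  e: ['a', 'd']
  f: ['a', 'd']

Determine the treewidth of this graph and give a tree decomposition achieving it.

Every bag has size at most 3, so the width is 3 − 1 = 2 and tw(G) ≤ 2. For the lower bound, G contains the cycle a–f–d–c–a, so G is not a forest; only forests have treewidth ≤ 1, hence tw(G) ≥ 2. Hence tw(G) = 2 exactly.

Treewidth 2.
One such decomposition:
Bags: B1 = {a, d, f}  B2 = {a, c, d}  B3 = {a, d, e}  B4 = {a, b, d}
Tree: B1–B2, B2–B3, B3–B4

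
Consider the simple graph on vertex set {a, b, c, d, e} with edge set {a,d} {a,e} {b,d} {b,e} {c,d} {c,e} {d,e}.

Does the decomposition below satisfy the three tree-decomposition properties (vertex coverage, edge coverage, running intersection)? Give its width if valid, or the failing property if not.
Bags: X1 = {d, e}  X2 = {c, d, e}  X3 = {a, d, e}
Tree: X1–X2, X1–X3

No — vertex b appears in no bag.

A tree decomposition must satisfy three properties: every vertex lies in some bag; for every edge, both endpoints lie together in some bag; and for every vertex, the bags containing it form a connected subtree. Here vertex b appears in no bag, so the decomposition is invalid.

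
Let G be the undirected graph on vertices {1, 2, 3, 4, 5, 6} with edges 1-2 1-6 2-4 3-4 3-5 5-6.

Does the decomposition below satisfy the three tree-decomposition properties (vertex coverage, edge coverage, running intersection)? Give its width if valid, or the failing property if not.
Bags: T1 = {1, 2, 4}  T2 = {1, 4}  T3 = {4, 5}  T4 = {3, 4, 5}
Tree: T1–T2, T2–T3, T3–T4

No — vertex 6 appears in no bag.

A tree decomposition must satisfy three properties: every vertex lies in some bag; for every edge, both endpoints lie together in some bag; and for every vertex, the bags containing it form a connected subtree. Here vertex 6 appears in no bag, so the decomposition is invalid.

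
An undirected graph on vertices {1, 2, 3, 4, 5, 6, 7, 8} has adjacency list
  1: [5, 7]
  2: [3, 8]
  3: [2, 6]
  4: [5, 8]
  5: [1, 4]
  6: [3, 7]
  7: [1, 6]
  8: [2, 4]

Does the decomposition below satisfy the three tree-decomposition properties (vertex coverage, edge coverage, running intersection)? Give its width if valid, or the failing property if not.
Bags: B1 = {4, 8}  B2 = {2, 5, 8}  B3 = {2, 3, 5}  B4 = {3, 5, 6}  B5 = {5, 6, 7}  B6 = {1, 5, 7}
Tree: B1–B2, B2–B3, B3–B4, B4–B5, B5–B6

No — edge (5,4) lies in no bag.

A tree decomposition must satisfy three properties: every vertex lies in some bag; for every edge, both endpoints lie together in some bag; and for every vertex, the bags containing it form a connected subtree. Here edge (5,4) lies in no bag, so the decomposition is invalid.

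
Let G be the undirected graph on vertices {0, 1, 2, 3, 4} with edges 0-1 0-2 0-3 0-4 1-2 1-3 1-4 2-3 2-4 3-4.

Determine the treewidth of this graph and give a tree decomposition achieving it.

With just one bag of size 5, the width is 5 − 1 = 4, so tw(G) ≤ 4. Conversely, {0, 1, 2, 3, 4} is a clique of size 5, and the vertices of any clique must share a bag in every tree decomposition; so some bag has ≥ 5 vertices and tw(G) ≥ 4. The upper and lower bounds meet at 4, so that is the treewidth.

Treewidth 4.
Bags: B1 = {0, 1, 2, 3, 4}
Tree: (single bag)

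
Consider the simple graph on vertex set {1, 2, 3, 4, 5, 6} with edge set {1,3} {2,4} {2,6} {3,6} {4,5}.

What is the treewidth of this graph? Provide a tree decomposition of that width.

Every bag has size at most 2, so the width is 2 − 1 = 1 and tw(G) ≤ 1. G has an edge, so its treewidth is at least 1. Therefore the treewidth is 1.

Treewidth 1.
One such decomposition:
Bags: B1 = {1, 3}  B2 = {3, 6}  B3 = {2, 6}  B4 = {2, 4}  B5 = {4, 5}
Tree: B1–B2, B2–B3, B3–B4, B4–B5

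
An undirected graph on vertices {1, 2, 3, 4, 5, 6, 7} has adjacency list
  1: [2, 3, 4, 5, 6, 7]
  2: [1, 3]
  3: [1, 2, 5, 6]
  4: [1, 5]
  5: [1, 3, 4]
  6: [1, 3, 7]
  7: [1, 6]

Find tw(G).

A width-2 tree decomposition is:
Bags: B1 = {1, 3, 6}  B2 = {1, 3, 5}  B3 = {1, 6, 7}  B4 = {1, 2, 3}  B5 = {1, 4, 5}
Tree: B1–B2, B1–B3, B2–B4, B2–B5
Every bag has size at most 3, so the width is 3 − 1 = 2 and tw(G) ≤ 2. For the lower bound, the 3 vertices {1, 2, 3} are pairwise adjacent, and any tree decomposition puts a clique entirely inside one bag — forcing width ≥ 2. The upper and lower bounds meet at 2, so that is the treewidth.

2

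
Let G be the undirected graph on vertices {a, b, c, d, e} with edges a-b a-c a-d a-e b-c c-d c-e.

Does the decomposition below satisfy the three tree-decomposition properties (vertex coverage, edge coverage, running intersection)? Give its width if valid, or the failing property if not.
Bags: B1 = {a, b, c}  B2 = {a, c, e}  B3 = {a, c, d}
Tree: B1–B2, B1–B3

Yes; width 2.

Checking the three conditions: (i) the bags cover all of {a, b, c, d, e}; (ii) for each edge, some bag contains both endpoints; (iii) the bags containing any fixed vertex form a subtree. All hold, so the decomposition is valid with width 3 − 1 = 2.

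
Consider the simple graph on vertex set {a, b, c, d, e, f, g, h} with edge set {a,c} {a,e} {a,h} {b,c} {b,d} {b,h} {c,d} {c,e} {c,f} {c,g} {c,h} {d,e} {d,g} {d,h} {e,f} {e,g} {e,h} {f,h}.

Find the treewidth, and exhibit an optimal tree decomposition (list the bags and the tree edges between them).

Each bag holds 4 vertices, so the decomposition has width 3, which upper-bounds the treewidth. For the lower bound, the 4 vertices {c, d, e, g} are pairwise adjacent, and any tree decomposition puts a clique entirely inside one bag — forcing width ≥ 3. The upper and lower bounds meet at 3, so that is the treewidth.

Treewidth 3.
Bags: B1 = {c, d, e, g}  B2 = {c, d, e, h}  B3 = {a, c, e, h}  B4 = {c, e, f, h}  B5 = {b, c, d, h}
Tree: B1–B2, B2–B3, B2–B4, B2–B5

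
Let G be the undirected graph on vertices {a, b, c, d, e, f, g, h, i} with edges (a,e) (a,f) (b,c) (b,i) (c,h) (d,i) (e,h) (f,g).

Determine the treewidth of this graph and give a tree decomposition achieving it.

The largest bag has 2 vertices, giving width 1; this decomposition certifies tw(G) ≤ 1. Any graph with an edge has treewidth ≥ 1, and G has the edge d–i. Therefore the treewidth is 1.

Treewidth 1.
Bags: B1 = {d, i}  B2 = {b, i}  B3 = {b, c}  B4 = {c, h}  B5 = {e, h}  B6 = {a, e}  B7 = {a, f}  B8 = {f, g}
Tree: B1–B2, B2–B3, B3–B4, B4–B5, B5–B6, B6–B7, B7–B8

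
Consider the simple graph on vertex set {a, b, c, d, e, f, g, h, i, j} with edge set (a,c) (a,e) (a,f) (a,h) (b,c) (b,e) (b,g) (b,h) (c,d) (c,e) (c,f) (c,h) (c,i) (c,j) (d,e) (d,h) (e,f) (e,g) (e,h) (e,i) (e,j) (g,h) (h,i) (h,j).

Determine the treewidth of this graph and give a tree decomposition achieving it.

Treewidth 3.
One optimal decomposition is:
Bags: B1 = {b, c, e, h}  B2 = {c, e, h, i}  B3 = {a, c, e, h}  B4 = {a, c, e, f}  B5 = {c, e, h, j}  B6 = {b, e, g, h}  B7 = {c, d, e, h}
Tree: B1–B2, B2–B3, B3–B4, B3–B5, B1–B6, B5–B7

The largest bag has 4 vertices, giving width 3; this decomposition certifies tw(G) ≤ 3. For the lower bound, the 4 vertices {b, e, g, h} are pairwise adjacent, and any tree decomposition puts a clique entirely inside one bag — forcing width ≥ 3. The upper and lower bounds meet at 3, so that is the treewidth.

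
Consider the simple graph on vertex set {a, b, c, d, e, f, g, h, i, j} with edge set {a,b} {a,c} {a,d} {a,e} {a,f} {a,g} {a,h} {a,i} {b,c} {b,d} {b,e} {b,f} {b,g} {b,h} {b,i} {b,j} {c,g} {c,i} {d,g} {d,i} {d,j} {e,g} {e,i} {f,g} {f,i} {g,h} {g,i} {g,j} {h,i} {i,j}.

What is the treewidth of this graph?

A width-4 tree decomposition is:
Bags: B1 = {a, b, d, g, i}  B2 = {a, b, c, g, i}  B3 = {b, d, g, i, j}  B4 = {a, b, g, h, i}  B5 = {a, b, e, g, i}  B6 = {a, b, f, g, i}
Tree: B1–B2, B1–B3, B2–B4, B4–B5, B1–B6
Each bag holds 5 vertices, so the decomposition has width 4, which upper-bounds the treewidth. On the other hand G contains the 5-clique {b, d, g, i, j}. A clique must lie in a single bag of any decomposition, so no decomposition can have width below 4. Therefore the treewidth is 4.

4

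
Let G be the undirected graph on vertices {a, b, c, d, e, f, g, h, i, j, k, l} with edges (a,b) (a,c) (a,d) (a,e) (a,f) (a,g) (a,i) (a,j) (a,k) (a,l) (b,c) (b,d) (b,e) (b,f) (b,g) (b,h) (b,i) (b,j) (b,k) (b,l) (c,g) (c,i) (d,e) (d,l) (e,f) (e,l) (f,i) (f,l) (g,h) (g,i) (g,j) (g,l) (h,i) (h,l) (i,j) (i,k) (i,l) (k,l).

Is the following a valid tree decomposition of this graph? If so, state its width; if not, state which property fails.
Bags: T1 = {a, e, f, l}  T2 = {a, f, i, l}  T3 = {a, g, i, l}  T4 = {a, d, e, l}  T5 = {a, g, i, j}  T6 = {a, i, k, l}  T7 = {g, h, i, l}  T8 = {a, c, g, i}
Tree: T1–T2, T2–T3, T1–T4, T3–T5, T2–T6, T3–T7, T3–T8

No — vertex b appears in no bag.

A tree decomposition must satisfy three properties: every vertex lies in some bag; for every edge, both endpoints lie together in some bag; and for every vertex, the bags containing it form a connected subtree. Here vertex b appears in no bag, so the decomposition is invalid.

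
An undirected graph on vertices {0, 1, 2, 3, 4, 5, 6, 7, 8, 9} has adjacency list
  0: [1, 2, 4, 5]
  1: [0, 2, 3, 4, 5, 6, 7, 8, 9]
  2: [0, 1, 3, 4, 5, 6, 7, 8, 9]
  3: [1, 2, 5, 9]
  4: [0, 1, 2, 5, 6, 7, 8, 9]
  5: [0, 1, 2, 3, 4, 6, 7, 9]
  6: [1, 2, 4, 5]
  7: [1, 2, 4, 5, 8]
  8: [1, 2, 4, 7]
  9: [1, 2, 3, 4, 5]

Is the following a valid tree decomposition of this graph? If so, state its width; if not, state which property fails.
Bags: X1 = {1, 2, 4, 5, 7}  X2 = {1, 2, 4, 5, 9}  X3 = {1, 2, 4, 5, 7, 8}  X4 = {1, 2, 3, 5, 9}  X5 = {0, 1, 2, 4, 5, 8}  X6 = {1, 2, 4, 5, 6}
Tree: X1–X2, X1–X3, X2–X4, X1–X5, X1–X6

A tree decomposition must satisfy three properties: every vertex lies in some bag; for every edge, both endpoints lie together in some bag; and for every vertex, the bags containing it form a connected subtree. Here bags containing vertex 8 are not connected in the tree, so the decomposition is invalid.

No — bags containing vertex 8 are not connected in the tree.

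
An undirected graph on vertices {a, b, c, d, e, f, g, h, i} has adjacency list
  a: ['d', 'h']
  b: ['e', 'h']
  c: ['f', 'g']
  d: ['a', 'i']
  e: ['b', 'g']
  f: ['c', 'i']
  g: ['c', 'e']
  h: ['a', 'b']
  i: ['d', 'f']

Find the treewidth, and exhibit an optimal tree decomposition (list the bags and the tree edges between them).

The largest bag has 3 vertices, giving width 2; this decomposition certifies tw(G) ≤ 2. For the lower bound, G contains the cycle b–e–g–c–f–i–d–a–h–b, so G is not a forest; only forests have treewidth ≤ 1, hence tw(G) ≥ 2. Combining the bounds, tw(G) = 2.

Treewidth 2.
One optimal decomposition is:
Bags: B1 = {b, e, g}  B2 = {b, c, g}  B3 = {b, c, f}  B4 = {b, f, i}  B5 = {b, d, i}  B6 = {a, b, d}  B7 = {a, b, h}
Tree: B1–B2, B2–B3, B3–B4, B4–B5, B5–B6, B6–B7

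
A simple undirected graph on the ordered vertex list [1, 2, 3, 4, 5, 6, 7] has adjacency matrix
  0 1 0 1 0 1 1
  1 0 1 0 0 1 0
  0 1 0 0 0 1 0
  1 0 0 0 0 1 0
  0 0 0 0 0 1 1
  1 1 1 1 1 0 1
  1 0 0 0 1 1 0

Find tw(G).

2

A width-2 tree decomposition is:
Bags: B1 = {1, 6, 7}  B2 = {5, 6, 7}  B3 = {1, 2, 6}  B4 = {2, 3, 6}  B5 = {1, 4, 6}
Tree: B1–B2, B1–B3, B3–B4, B3–B5
Every bag has size at most 3, so the width is 3 − 1 = 2 and tw(G) ≤ 2. Conversely, {1, 2, 6} is a clique of size 3, and the vertices of any clique must share a bag in every tree decomposition; so some bag has ≥ 3 vertices and tw(G) ≥ 2. Therefore the treewidth is 2.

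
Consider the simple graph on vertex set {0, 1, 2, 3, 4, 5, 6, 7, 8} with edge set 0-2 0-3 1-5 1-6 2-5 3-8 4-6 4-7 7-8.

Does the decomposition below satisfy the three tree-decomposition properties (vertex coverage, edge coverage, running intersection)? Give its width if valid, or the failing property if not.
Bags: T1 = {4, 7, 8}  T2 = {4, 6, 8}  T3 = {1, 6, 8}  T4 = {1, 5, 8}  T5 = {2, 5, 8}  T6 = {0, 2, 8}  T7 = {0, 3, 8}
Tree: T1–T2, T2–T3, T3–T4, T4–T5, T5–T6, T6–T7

Vertex coverage: the bags together contain {0, 1, 2, 3, 4, 5, 6, 7, 8}, the full vertex set. Edge coverage: each edge of G has both endpoints in at least one bag. Running intersection: for every vertex, the bags containing it form a connected subtree. All three properties hold, so this is a valid tree decomposition of width max|bag| − 1 = 2, and hence tw(G) ≤ 2.

Yes; width 2.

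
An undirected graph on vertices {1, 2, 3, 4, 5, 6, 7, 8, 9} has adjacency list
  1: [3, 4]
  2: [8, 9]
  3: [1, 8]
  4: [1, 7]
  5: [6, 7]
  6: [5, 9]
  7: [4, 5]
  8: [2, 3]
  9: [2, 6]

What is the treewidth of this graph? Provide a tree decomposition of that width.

Every bag has size at most 3, so the width is 3 − 1 = 2 and tw(G) ≤ 2. The edges 7–4–1–3–8–2–9–6–5–7 form a cycle, so G is not a tree and its treewidth is at least 2. Hence tw(G) = 2 exactly.

Treewidth 2.
One optimal decomposition is:
Bags: B1 = {1, 4, 7}  B2 = {1, 3, 7}  B3 = {3, 7, 8}  B4 = {2, 7, 8}  B5 = {2, 7, 9}  B6 = {6, 7, 9}  B7 = {5, 6, 7}
Tree: B1–B2, B2–B3, B3–B4, B4–B5, B5–B6, B6–B7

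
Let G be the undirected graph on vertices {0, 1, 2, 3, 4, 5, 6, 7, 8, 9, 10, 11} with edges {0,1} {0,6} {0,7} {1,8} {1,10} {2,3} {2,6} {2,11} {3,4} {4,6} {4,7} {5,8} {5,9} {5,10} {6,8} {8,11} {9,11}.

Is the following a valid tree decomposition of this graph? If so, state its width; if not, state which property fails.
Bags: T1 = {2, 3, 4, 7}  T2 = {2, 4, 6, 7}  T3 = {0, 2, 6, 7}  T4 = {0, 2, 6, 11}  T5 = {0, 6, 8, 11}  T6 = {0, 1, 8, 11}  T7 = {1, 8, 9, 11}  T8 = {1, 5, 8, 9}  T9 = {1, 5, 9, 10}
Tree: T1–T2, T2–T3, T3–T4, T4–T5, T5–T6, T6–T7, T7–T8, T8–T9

Yes; width 3.

Checking the three conditions: (i) the bags cover all of {0, 1, 2, 3, 4, 5, 6, 7, 8, 9, 10, 11}; (ii) for each edge, some bag contains both endpoints; (iii) the bags containing any fixed vertex form a subtree. All hold, so the decomposition is valid with width 4 − 1 = 3.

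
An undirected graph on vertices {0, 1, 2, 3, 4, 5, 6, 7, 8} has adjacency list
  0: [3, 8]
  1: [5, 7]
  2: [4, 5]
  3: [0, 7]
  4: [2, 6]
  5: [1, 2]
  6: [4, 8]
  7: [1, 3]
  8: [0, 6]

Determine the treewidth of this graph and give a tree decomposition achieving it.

Treewidth 2.
Bags: B1 = {1, 3, 7}  B2 = {0, 1, 3}  B3 = {0, 1, 8}  B4 = {1, 6, 8}  B5 = {1, 4, 6}  B6 = {1, 2, 4}  B7 = {1, 2, 5}
Tree: B1–B2, B2–B3, B3–B4, B4–B5, B5–B6, B6–B7

Each bag holds 3 vertices, so the decomposition has width 2, which upper-bounds the treewidth. Since 1–7–3–0–8–6–4–2–5–1 is a cycle in G, G is not acyclic. Forests are exactly the graphs of treewidth ≤ 1, so tw(G) ≥ 2. Therefore the treewidth is 2.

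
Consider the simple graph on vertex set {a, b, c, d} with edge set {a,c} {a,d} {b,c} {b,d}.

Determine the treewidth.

A width-2 tree decomposition is:
Bags: B1 = {a, c, d}  B2 = {b, c, d}
Tree: B1–B2
Every bag has size at most 3, so the width is 3 − 1 = 2 and tw(G) ≤ 2. Since c–a–d–b–c is a cycle in G, G is not acyclic. Forests are exactly the graphs of treewidth ≤ 1, so tw(G) ≥ 2. The upper and lower bounds meet at 2, so that is the treewidth.

2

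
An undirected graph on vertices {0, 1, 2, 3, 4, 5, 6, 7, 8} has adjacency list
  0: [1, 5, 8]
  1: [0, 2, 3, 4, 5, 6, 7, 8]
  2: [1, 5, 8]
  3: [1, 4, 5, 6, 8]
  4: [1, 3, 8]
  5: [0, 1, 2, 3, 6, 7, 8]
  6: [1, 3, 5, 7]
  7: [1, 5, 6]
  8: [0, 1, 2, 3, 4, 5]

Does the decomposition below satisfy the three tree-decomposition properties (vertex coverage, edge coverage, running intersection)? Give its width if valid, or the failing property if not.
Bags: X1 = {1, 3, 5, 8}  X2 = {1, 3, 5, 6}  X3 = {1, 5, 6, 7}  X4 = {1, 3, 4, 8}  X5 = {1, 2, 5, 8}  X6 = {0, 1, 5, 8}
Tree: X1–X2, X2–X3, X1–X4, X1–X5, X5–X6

Checking the three conditions: (i) the bags cover all of {0, 1, 2, 3, 4, 5, 6, 7, 8}; (ii) for each edge, some bag contains both endpoints; (iii) the bags containing any fixed vertex form a subtree. All hold, so the decomposition is valid with width 4 − 1 = 3.

Yes; width 3.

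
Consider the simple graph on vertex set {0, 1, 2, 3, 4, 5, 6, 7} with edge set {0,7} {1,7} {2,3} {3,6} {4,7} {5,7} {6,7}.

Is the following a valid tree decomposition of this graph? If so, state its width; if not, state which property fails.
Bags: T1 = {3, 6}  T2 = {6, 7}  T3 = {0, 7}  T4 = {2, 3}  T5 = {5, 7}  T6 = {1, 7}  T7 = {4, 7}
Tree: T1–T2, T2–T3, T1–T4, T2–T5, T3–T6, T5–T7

Yes; width 1.

Vertex coverage: the bags together contain {0, 1, 2, 3, 4, 5, 6, 7}, the full vertex set. Edge coverage: each edge of G has both endpoints in at least one bag. Running intersection: for every vertex, the bags containing it form a connected subtree. All three properties hold, so this is a valid tree decomposition of width max|bag| − 1 = 1, and hence tw(G) ≤ 1.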